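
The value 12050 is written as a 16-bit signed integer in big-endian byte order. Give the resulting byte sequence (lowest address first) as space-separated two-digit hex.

12050 in hexadecimal, padded to 16 bits, is 0x2F12.
Split into bytes (most-significant first): 2F 12.
Big-endian: lowest address holds the most-significant byte.
So the memory order matches the most-significant-first order: 2F 12.

2F 12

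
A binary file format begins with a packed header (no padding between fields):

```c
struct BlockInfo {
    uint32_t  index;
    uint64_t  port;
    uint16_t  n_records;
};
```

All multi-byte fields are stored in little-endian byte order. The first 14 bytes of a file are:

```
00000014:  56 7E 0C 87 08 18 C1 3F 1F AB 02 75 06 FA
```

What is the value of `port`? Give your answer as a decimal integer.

8431489603092944904

`port` follows `index` (4 bytes), so it starts at byte offset 4 and occupies 8 bytes.
Bytes at offsets 4..11: 08 18 C1 3F 1F AB 02 75.
Little-endian: lowest address holds the least-significant byte.
Reassemble most-significant byte first: 75 02 AB 1F 3F C1 18 08 → 0x7502AB1F3FC11808.
0x7502AB1F3FC11808 = 8431489603092944904.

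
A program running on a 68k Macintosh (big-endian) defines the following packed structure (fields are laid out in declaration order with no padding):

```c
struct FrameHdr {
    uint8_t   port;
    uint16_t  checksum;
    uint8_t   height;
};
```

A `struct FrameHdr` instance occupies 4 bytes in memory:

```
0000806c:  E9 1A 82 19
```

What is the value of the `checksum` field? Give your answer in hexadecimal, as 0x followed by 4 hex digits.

`checksum` follows `port` (1 byte), so it starts at byte offset 1 and occupies 2 bytes.
Bytes at offsets 1..2: 1A 82.
Big-endian stores the most-significant byte at the lowest address.
The bytes are already most-significant first: 0x1A82.

0x1A82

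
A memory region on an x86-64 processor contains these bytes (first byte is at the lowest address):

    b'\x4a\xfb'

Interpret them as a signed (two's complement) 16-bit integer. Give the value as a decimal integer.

-1206

Little-endian stores the least-significant byte at the lowest address.
Reassemble most-significant byte first: FB 4A → 0xFB4A.
Top bit is set, so as a signed 16-bit value this is 0xFB4A − 2^16 = -1206.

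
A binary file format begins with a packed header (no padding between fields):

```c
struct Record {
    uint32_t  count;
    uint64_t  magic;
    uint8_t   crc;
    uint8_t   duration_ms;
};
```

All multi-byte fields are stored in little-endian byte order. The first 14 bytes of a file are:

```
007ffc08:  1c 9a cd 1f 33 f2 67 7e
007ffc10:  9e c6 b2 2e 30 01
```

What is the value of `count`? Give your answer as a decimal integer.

`count` is the first field, at byte offset 0, occupying 4 bytes.
Bytes at offsets 0..3: 1C 9A CD 1F.
Little-endian: lowest address holds the least-significant byte.
Reassemble most-significant byte first: 1F CD 9A 1C → 0x1FCD9A1C.
0x1FCD9A1C = 533568028.

533568028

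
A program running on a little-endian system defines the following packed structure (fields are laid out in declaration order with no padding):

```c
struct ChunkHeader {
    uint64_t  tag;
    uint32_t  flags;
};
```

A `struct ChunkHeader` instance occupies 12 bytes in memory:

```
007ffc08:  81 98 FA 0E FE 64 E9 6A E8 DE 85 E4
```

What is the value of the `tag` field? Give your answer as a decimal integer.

7703799679929718913

`tag` is the first field, at byte offset 0, occupying 8 bytes.
Bytes at offsets 0..7: 81 98 FA 0E FE 64 E9 6A.
Little-endian stores the least-significant byte at the lowest address.
Reassemble most-significant byte first: 6A E9 64 FE 0E FA 98 81 → 0x6AE964FE0EFA9881.
0x6AE964FE0EFA9881 = 7703799679929718913.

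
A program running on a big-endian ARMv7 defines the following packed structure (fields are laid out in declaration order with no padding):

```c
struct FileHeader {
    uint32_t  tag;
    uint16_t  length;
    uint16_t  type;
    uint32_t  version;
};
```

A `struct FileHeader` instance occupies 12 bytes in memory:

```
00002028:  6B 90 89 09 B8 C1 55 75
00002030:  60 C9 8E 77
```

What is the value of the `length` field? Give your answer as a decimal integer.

`length` follows `tag` (4 bytes), so it starts at byte offset 4 and occupies 2 bytes.
Bytes at offsets 4..5: B8 C1.
Big-endian stores the most-significant byte at the lowest address.
The bytes are already most-significant first: 0xB8C1.
0xB8C1 = 47297.

47297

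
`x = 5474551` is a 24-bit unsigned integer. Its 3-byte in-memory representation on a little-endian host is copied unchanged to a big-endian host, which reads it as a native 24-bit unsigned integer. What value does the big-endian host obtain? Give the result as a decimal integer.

16222291

5474551 in 24-bit hexadecimal is 0x5388F7.
Stored little-endian, the bytes at ascending addresses are F7 88 53.
Read back as big-endian, the last byte is least significant, giving 0xF78853.
0xF78853 = 16222291.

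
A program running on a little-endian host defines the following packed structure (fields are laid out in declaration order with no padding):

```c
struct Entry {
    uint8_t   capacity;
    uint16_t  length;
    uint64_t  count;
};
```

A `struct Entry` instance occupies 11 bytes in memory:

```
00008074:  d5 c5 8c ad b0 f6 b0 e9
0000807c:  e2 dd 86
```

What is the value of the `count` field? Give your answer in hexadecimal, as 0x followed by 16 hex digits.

0x86DDE2E9B0F6B0AD

`count` follows `capacity` (1 B), `length` (2 B), so it starts at offset 1 + 2 = 3 and occupies 8 bytes.
Bytes at offsets 3..10: AD B0 F6 B0 E9 E2 DD 86.
Little-endian: lowest address holds the least-significant byte.
Reassemble most-significant byte first: 86 DD E2 E9 B0 F6 B0 AD → 0x86DDE2E9B0F6B0AD.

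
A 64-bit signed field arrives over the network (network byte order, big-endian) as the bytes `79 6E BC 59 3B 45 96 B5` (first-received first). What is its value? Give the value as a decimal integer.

8750138217459979957

Big-endian stores the most-significant byte at the lowest address.
The bytes are already most-significant first: 0x796EBC593B4596B5.
0x796EBC593B4596B5 = 8750138217459979957.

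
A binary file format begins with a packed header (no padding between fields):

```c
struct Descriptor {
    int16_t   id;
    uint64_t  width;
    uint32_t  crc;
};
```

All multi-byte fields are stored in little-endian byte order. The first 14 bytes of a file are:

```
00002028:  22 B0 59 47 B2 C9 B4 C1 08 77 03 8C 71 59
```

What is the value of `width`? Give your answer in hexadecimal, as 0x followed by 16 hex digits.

`width` follows `id` (2 bytes), so it starts at byte offset 2 and occupies 8 bytes.
Bytes at offsets 2..9: 59 47 B2 C9 B4 C1 08 77.
Little-endian stores the least-significant byte at the lowest address.
Reassemble most-significant byte first: 77 08 C1 B4 C9 B2 47 59 → 0x7708C1B4C9B24759.

0x7708C1B4C9B24759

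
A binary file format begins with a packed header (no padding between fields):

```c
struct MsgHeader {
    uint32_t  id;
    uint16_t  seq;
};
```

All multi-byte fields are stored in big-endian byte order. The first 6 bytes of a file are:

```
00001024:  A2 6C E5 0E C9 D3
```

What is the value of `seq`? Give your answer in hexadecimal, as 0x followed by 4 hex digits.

0xC9D3

`seq` follows `id` (4 bytes), so it starts at byte offset 4 and occupies 2 bytes.
Bytes at offsets 4..5: C9 D3.
Big-endian stores the most-significant byte at the lowest address.
The bytes are already most-significant first: 0xC9D3.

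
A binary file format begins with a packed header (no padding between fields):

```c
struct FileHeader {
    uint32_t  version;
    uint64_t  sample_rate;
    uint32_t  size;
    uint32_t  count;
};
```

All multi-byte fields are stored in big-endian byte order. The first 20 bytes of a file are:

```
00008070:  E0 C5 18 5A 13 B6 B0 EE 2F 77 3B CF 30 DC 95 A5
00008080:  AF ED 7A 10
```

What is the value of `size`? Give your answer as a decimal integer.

`size` follows `version` (4 B), `sample_rate` (8 B), so it starts at offset 4 + 8 = 12 and occupies 4 bytes.
Bytes at offsets 12..15: 30 DC 95 A5.
In big-endian order the high byte comes first in memory.
The bytes are already most-significant first: 0x30DC95A5.
0x30DC95A5 = 819762597.

819762597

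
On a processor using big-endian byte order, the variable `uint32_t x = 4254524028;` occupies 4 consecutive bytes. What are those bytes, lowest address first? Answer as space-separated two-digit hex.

FD 96 E2 7C

4254524028 in hexadecimal, padded to 32 bits, is 0xFD96E27C.
Split into bytes (most-significant first): FD 96 E2 7C.
Big-endian stores the most-significant byte at the lowest address.
So the memory order matches the most-significant-first order: FD 96 E2 7C.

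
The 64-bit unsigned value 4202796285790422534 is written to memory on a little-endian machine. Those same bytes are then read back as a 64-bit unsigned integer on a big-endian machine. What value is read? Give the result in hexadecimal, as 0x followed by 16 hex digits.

0x0686DE5DF454533A

4202796285790422534 in 64-bit hexadecimal is 0x3A5354F45DDE8606.
Stored little-endian, the bytes at ascending addresses are 06 86 DE 5D F4 54 53 3A.
Read back as big-endian, the last byte is least significant, giving 0x0686DE5DF454533A.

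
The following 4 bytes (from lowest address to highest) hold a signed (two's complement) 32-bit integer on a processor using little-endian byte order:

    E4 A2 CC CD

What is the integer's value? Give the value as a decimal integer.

-842226972

Little-endian: lowest address holds the least-significant byte.
Reassemble most-significant byte first: CD CC A2 E4 → 0xCDCCA2E4.
Top bit is set, so as a signed 32-bit value this is 0xCDCCA2E4 − 2^32 = -842226972.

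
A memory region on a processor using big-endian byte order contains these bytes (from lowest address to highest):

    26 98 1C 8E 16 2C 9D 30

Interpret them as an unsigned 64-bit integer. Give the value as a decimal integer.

Big-endian: lowest address holds the most-significant byte.
The bytes are already most-significant first: 0x26981C8E162C9D30.
0x26981C8E162C9D30 = 2781004166484237616.

2781004166484237616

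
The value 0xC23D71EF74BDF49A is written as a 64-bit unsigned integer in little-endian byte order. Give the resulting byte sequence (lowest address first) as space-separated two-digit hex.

Split into bytes (most-significant first): C2 3D 71 EF 74 BD F4 9A.
Little-endian: lowest address holds the least-significant byte.
So at ascending addresses the bytes are 9A F4 BD 74 EF 71 3D C2.

9A F4 BD 74 EF 71 3D C2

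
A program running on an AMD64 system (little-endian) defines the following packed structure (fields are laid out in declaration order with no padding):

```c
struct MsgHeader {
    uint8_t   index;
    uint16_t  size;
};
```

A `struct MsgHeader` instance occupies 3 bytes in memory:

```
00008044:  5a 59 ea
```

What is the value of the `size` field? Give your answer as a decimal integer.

59993

`size` follows `index` (1 byte), so it starts at byte offset 1 and occupies 2 bytes.
Bytes at offsets 1..2: 59 EA.
Little-endian: lowest address holds the least-significant byte.
Reassemble most-significant byte first: EA 59 → 0xEA59.
0xEA59 = 59993.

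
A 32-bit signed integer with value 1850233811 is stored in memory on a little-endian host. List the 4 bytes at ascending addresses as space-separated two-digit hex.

1850233811 in hexadecimal, padded to 32 bits, is 0x6E4853D3.
Split into bytes (most-significant first): 6E 48 53 D3.
In little-endian order the low byte comes first in memory.
So at ascending addresses the bytes are D3 53 48 6E.

D3 53 48 6E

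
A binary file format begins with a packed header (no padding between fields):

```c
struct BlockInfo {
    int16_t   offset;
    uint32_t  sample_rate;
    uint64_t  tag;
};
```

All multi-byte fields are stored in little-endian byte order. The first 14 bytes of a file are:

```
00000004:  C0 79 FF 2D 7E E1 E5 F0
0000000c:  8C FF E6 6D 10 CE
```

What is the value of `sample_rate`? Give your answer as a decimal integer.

`sample_rate` follows `offset` (2 bytes), so it starts at byte offset 2 and occupies 4 bytes.
Bytes at offsets 2..5: FF 2D 7E E1.
Little-endian stores the least-significant byte at the lowest address.
Reassemble most-significant byte first: E1 7E 2D FF → 0xE17E2DFF.
0xE17E2DFF = 3783142911.

3783142911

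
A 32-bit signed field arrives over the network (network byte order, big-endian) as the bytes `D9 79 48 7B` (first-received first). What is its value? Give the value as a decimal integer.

Big-endian: lowest address holds the most-significant byte.
The bytes are already most-significant first: 0xD979487B.
Top bit is set, so as a signed 32-bit value this is 0xD979487B − 2^32 = -646363013.

-646363013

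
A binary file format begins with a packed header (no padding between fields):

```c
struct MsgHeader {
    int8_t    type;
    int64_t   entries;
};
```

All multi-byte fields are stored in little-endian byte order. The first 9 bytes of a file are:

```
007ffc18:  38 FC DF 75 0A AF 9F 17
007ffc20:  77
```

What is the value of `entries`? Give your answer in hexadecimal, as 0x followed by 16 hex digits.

0x77179FAF0A75DFFC

`entries` follows `type` (1 byte), so it starts at byte offset 1 and occupies 8 bytes.
Bytes at offsets 1..8: FC DF 75 0A AF 9F 17 77.
Little-endian stores the least-significant byte at the lowest address.
Reassemble most-significant byte first: 77 17 9F AF 0A 75 DF FC → 0x77179FAF0A75DFFC.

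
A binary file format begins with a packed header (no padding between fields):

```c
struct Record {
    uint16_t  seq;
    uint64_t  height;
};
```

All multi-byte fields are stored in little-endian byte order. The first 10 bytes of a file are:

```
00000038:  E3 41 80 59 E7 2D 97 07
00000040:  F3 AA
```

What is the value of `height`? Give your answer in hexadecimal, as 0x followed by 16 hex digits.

`height` follows `seq` (2 bytes), so it starts at byte offset 2 and occupies 8 bytes.
Bytes at offsets 2..9: 80 59 E7 2D 97 07 F3 AA.
In little-endian order the low byte comes first in memory.
Reassemble most-significant byte first: AA F3 07 97 2D E7 59 80 → 0xAAF307972DE75980.

0xAAF307972DE75980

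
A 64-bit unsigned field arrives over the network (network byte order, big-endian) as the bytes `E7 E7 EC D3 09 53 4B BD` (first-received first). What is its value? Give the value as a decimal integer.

In big-endian order the high byte comes first in memory.
The bytes are already most-significant first: 0xE7E7ECD309534BBD.
0xE7E7ECD309534BBD = 16710585333520223165.

16710585333520223165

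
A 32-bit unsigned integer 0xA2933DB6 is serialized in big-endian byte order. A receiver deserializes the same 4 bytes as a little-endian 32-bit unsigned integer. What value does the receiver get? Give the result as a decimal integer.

Stored big-endian, the bytes at ascending addresses are A2 93 3D B6.
Read back as little-endian, the first byte is least significant, giving 0xB63D93A2.
0xB63D93A2 = 3057488802.

3057488802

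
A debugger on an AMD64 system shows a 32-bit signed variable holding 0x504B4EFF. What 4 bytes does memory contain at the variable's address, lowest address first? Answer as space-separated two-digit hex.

Split into bytes (most-significant first): 50 4B 4E FF.
Little-endian stores the least-significant byte at the lowest address.
So at ascending addresses the bytes are FF 4E 4B 50.

FF 4E 4B 50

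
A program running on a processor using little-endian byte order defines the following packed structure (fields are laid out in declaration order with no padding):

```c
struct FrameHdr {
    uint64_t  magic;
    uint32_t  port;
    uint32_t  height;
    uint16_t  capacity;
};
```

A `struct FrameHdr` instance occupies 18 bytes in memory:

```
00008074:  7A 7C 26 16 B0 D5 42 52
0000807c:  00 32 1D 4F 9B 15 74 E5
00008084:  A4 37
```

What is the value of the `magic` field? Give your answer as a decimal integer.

5927535011835575418

`magic` is the first field, at byte offset 0, occupying 8 bytes.
Bytes at offsets 0..7: 7A 7C 26 16 B0 D5 42 52.
Little-endian: lowest address holds the least-significant byte.
Reassemble most-significant byte first: 52 42 D5 B0 16 26 7C 7A → 0x5242D5B016267C7A.
0x5242D5B016267C7A = 5927535011835575418.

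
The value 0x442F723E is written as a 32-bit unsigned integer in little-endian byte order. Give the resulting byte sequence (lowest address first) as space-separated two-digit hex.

3E 72 2F 44

Split into bytes (most-significant first): 44 2F 72 3E.
Little-endian stores the least-significant byte at the lowest address.
So at ascending addresses the bytes are 3E 72 2F 44.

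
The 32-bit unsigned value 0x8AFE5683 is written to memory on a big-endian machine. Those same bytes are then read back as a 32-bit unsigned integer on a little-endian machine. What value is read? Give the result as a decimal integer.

Stored big-endian, the bytes at ascending addresses are 8A FE 56 83.
Read back as little-endian, the first byte is least significant, giving 0x8356FE8A.
0x8356FE8A = 2203516554.

2203516554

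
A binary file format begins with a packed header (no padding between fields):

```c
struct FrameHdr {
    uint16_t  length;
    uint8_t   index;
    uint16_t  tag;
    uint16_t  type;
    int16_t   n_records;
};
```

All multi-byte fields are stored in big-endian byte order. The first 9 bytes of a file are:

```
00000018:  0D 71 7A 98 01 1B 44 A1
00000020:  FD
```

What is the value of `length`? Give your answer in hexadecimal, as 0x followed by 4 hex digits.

`length` is the first field, at byte offset 0, occupying 2 bytes.
Bytes at offsets 0..1: 0D 71.
In big-endian order the high byte comes first in memory.
The bytes are already most-significant first: 0x0D71.

0x0D71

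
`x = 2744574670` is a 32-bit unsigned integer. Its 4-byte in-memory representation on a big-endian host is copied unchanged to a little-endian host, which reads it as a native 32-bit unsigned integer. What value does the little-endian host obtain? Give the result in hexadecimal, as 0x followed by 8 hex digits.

0xCEE296A3

2744574670 in 32-bit hexadecimal is 0xA396E2CE.
Stored big-endian, the bytes at ascending addresses are A3 96 E2 CE.
Read back as little-endian, the first byte is least significant, giving 0xCEE296A3.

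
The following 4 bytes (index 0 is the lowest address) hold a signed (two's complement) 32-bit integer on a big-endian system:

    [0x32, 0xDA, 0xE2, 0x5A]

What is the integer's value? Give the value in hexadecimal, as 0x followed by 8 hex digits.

Big-endian stores the most-significant byte at the lowest address.
The bytes are already most-significant first: 0x32DAE25A.

0x32DAE25A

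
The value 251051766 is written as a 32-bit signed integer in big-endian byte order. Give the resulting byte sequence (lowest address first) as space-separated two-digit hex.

251051766 in hexadecimal, padded to 32 bits, is 0x0EF6BEF6.
Split into bytes (most-significant first): 0E F6 BE F6.
Big-endian stores the most-significant byte at the lowest address.
So the memory order matches the most-significant-first order: 0E F6 BE F6.

0E F6 BE F6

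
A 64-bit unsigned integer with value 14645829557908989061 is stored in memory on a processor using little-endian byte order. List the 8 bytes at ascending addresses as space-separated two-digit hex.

14645829557908989061 in hexadecimal, padded to 64 bits, is 0xCB407062D014E485.
Split into bytes (most-significant first): CB 40 70 62 D0 14 E4 85.
Little-endian stores the least-significant byte at the lowest address.
So at ascending addresses the bytes are 85 E4 14 D0 62 70 40 CB.

85 E4 14 D0 62 70 40 CB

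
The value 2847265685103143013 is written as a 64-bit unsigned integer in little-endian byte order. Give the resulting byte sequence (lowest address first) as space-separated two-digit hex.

65 68 BB 1D 0E 85 83 27

2847265685103143013 in hexadecimal, padded to 64 bits, is 0x2783850E1DBB6865.
Split into bytes (most-significant first): 27 83 85 0E 1D BB 68 65.
In little-endian order the low byte comes first in memory.
So at ascending addresses the bytes are 65 68 BB 1D 0E 85 83 27.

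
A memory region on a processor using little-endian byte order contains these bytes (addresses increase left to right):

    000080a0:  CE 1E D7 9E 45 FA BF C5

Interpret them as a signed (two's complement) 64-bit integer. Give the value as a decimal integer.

-4197361150761427250

Little-endian: lowest address holds the least-significant byte.
Reassemble most-significant byte first: C5 BF FA 45 9E D7 1E CE → 0xC5BFFA459ED71ECE.
Top bit is set, so as a signed 64-bit value this is 0xC5BFFA459ED71ECE − 2^64 = -4197361150761427250.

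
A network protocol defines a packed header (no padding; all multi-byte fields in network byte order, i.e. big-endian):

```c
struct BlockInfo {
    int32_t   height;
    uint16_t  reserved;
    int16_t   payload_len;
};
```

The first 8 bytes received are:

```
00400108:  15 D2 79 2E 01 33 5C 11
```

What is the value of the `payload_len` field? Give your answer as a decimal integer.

23569

`payload_len` follows `height` (4 B), `reserved` (2 B), so it starts at offset 4 + 2 = 6 and occupies 2 bytes.
Bytes at offsets 6..7: 5C 11.
Big-endian: lowest address holds the most-significant byte.
The bytes are already most-significant first: 0x5C11.
0x5C11 = 23569.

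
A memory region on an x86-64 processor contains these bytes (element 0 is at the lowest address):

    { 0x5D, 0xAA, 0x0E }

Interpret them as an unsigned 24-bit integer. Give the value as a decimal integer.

Little-endian stores the least-significant byte at the lowest address.
Reassemble most-significant byte first: 0E AA 5D → 0x0EAA5D.
0x0EAA5D = 961117.

961117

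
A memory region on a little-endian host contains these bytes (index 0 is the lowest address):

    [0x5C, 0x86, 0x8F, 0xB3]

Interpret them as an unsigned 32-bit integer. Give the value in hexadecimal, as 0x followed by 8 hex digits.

0xB38F865C

Little-endian: lowest address holds the least-significant byte.
Reassemble most-significant byte first: B3 8F 86 5C → 0xB38F865C.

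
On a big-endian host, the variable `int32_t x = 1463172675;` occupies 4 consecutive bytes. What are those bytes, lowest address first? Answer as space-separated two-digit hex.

57 36 3E 43

1463172675 in hexadecimal, padded to 32 bits, is 0x57363E43.
Split into bytes (most-significant first): 57 36 3E 43.
In big-endian order the high byte comes first in memory.
So the memory order matches the most-significant-first order: 57 36 3E 43.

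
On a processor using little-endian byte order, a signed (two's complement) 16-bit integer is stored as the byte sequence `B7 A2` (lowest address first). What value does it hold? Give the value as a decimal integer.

-23881

Little-endian stores the least-significant byte at the lowest address.
Reassemble most-significant byte first: A2 B7 → 0xA2B7.
Top bit is set, so as a signed 16-bit value this is 0xA2B7 − 2^16 = -23881.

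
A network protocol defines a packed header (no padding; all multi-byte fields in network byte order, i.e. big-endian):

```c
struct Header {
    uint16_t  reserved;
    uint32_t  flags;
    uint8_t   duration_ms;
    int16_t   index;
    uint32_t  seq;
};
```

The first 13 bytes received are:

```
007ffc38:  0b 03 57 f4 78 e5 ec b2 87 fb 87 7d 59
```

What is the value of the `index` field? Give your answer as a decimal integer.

-19833

`index` follows `reserved` (2 B), `flags` (4 B), `duration_ms` (1 B), so it starts at offset 2 + 4 + 1 = 7 and occupies 2 bytes.
Bytes at offsets 7..8: B2 87.
Big-endian stores the most-significant byte at the lowest address.
The bytes are already most-significant first: 0xB287.
Top bit is set, so as a signed 16-bit value this is 0xB287 − 2^16 = -19833.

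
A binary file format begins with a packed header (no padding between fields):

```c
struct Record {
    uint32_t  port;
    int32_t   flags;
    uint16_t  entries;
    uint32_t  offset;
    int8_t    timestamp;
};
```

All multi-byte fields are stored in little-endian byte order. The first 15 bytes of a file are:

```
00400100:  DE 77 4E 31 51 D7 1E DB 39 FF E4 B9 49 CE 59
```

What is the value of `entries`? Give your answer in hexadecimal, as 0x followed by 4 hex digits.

0xFF39

`entries` follows `port` (4 B), `flags` (4 B), so it starts at offset 4 + 4 = 8 and occupies 2 bytes.
Bytes at offsets 8..9: 39 FF.
Little-endian: lowest address holds the least-significant byte.
Reassemble most-significant byte first: FF 39 → 0xFF39.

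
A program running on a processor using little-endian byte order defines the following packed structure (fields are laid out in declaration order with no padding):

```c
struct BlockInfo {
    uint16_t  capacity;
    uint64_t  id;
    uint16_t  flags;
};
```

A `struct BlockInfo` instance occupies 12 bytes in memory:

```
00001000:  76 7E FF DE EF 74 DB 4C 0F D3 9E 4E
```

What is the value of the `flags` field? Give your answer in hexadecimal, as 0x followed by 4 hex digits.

`flags` follows `capacity` (2 B), `id` (8 B), so it starts at offset 2 + 8 = 10 and occupies 2 bytes.
Bytes at offsets 10..11: 9E 4E.
Little-endian stores the least-significant byte at the lowest address.
Reassemble most-significant byte first: 4E 9E → 0x4E9E.

0x4E9E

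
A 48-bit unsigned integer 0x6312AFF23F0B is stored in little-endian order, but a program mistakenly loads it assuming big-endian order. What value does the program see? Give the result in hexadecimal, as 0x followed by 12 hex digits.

0x0B3FF2AF1263

Stored little-endian, the bytes at ascending addresses are 0B 3F F2 AF 12 63.
Read back as big-endian, the last byte is least significant, giving 0x0B3FF2AF1263.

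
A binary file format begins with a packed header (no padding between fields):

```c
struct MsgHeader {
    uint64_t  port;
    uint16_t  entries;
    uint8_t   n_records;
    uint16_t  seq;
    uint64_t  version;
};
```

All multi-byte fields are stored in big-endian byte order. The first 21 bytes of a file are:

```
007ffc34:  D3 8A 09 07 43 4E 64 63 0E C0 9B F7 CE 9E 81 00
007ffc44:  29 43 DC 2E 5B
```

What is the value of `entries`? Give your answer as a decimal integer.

3776

`entries` follows `port` (8 bytes), so it starts at byte offset 8 and occupies 2 bytes.
Bytes at offsets 8..9: 0E C0.
Big-endian: lowest address holds the most-significant byte.
The bytes are already most-significant first: 0x0EC0.
0x0EC0 = 3776.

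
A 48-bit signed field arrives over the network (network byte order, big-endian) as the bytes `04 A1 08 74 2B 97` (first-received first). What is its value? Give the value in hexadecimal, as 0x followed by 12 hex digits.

Big-endian stores the most-significant byte at the lowest address.
The bytes are already most-significant first: 0x04A108742B97.

0x04A108742B97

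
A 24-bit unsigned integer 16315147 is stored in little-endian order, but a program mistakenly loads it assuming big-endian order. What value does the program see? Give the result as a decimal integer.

16315147 in 24-bit hexadecimal is 0xF8F30B.
Stored little-endian, the bytes at ascending addresses are 0B F3 F8.
Read back as big-endian, the last byte is least significant, giving 0x0BF3F8.
0x0BF3F8 = 783352.

783352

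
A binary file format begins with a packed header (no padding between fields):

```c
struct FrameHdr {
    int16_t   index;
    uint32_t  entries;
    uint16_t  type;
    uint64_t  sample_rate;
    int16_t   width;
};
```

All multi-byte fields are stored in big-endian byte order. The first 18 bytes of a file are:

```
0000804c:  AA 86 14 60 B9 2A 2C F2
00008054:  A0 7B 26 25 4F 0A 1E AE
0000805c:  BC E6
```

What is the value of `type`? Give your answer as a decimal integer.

11506

`type` follows `index` (2 B), `entries` (4 B), so it starts at offset 2 + 4 = 6 and occupies 2 bytes.
Bytes at offsets 6..7: 2C F2.
Big-endian: lowest address holds the most-significant byte.
The bytes are already most-significant first: 0x2CF2.
0x2CF2 = 11506.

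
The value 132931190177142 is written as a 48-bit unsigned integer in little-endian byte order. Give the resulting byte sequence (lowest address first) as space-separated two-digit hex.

76 BD 5E 74 E6 78

132931190177142 in hexadecimal, padded to 48 bits, is 0x78E6745EBD76.
Split into bytes (most-significant first): 78 E6 74 5E BD 76.
Little-endian: lowest address holds the least-significant byte.
So at ascending addresses the bytes are 76 BD 5E 74 E6 78.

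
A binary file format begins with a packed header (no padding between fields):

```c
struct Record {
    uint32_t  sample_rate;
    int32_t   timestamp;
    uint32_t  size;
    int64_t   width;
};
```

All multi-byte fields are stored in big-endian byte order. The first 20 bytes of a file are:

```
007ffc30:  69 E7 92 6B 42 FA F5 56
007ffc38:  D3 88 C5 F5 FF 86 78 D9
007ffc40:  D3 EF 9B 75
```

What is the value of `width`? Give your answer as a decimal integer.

-34207070199768203

`width` follows `sample_rate` (4 B), `timestamp` (4 B), `size` (4 B), so it starts at offset 4 + 4 + 4 = 12 and occupies 8 bytes.
Bytes at offsets 12..19: FF 86 78 D9 D3 EF 9B 75.
Big-endian stores the most-significant byte at the lowest address.
The bytes are already most-significant first: 0xFF8678D9D3EF9B75.
Top bit is set, so as a signed 64-bit value this is 0xFF8678D9D3EF9B75 − 2^64 = -34207070199768203.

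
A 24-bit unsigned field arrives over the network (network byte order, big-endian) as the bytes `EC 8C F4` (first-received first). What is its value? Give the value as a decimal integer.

In big-endian order the high byte comes first in memory.
The bytes are already most-significant first: 0xEC8CF4.
0xEC8CF4 = 15502580.

15502580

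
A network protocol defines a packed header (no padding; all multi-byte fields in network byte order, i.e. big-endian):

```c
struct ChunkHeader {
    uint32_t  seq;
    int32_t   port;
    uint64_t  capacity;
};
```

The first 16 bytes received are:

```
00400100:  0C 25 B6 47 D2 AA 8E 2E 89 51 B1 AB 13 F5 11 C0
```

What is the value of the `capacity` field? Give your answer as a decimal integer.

9894885204642042304

`capacity` follows `seq` (4 B), `port` (4 B), so it starts at offset 4 + 4 = 8 and occupies 8 bytes.
Bytes at offsets 8..15: 89 51 B1 AB 13 F5 11 C0.
In big-endian order the high byte comes first in memory.
The bytes are already most-significant first: 0x8951B1AB13F511C0.
0x8951B1AB13F511C0 = 9894885204642042304.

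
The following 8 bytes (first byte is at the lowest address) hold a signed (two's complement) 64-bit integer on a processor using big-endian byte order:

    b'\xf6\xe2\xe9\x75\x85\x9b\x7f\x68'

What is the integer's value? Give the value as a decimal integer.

-656705904680665240

Big-endian stores the most-significant byte at the lowest address.
The bytes are already most-significant first: 0xF6E2E975859B7F68.
Top bit is set, so as a signed 64-bit value this is 0xF6E2E975859B7F68 − 2^64 = -656705904680665240.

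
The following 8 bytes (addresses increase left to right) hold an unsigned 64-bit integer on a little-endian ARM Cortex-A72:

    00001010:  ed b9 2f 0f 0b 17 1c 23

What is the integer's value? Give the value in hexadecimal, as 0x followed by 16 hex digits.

0x231C170B0F2FB9ED

Little-endian stores the least-significant byte at the lowest address.
Reassemble most-significant byte first: 23 1C 17 0B 0F 2F B9 ED → 0x231C170B0F2FB9ED.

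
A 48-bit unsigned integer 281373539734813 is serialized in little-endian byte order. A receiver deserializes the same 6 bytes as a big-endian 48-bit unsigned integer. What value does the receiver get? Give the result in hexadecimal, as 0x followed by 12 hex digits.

0x1D95E261E8FF

281373539734813 in 48-bit hexadecimal is 0xFFE861E2951D.
Stored little-endian, the bytes at ascending addresses are 1D 95 E2 61 E8 FF.
Read back as big-endian, the last byte is least significant, giving 0x1D95E261E8FF.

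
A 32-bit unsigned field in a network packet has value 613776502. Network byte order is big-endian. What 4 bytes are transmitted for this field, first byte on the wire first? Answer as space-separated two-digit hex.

613776502 in hexadecimal, padded to 32 bits, is 0x24957C76.
Split into bytes (most-significant first): 24 95 7C 76.
In big-endian order the high byte comes first in memory.
So the memory order matches the most-significant-first order: 24 95 7C 76.

24 95 7C 76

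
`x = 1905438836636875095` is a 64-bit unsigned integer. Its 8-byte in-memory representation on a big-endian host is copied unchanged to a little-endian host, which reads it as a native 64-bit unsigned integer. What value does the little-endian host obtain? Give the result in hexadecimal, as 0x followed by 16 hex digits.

1905438836636875095 in 64-bit hexadecimal is 0x1A717A86C6F97957.
Stored big-endian, the bytes at ascending addresses are 1A 71 7A 86 C6 F9 79 57.
Read back as little-endian, the first byte is least significant, giving 0x5779F9C6867A711A.

0x5779F9C6867A711A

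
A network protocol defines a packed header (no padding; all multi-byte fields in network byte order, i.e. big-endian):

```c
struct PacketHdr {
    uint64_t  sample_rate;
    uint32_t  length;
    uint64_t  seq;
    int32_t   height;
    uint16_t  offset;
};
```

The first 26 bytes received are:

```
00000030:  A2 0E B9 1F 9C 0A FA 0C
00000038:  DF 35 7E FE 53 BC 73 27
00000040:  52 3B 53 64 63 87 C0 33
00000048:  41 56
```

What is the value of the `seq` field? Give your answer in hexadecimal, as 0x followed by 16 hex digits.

`seq` follows `sample_rate` (8 B), `length` (4 B), so it starts at offset 8 + 4 = 12 and occupies 8 bytes.
Bytes at offsets 12..19: 53 BC 73 27 52 3B 53 64.
In big-endian order the high byte comes first in memory.
The bytes are already most-significant first: 0x53BC7327523B5364.

0x53BC7327523B5364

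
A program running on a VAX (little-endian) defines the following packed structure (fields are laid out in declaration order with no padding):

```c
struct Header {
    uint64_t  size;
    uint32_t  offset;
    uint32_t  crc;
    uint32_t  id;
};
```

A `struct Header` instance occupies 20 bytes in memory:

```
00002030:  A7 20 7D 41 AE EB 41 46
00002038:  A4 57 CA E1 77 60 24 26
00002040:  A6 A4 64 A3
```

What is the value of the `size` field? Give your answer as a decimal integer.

`size` is the first field, at byte offset 0, occupying 8 bytes.
Bytes at offsets 0..7: A7 20 7D 41 AE EB 41 46.
Little-endian: lowest address holds the least-significant byte.
Reassemble most-significant byte first: 46 41 EB AE 41 7D 20 A7 → 0x4641EBAE417D20A7.
0x4641EBAE417D20A7 = 5062586589796704423.

5062586589796704423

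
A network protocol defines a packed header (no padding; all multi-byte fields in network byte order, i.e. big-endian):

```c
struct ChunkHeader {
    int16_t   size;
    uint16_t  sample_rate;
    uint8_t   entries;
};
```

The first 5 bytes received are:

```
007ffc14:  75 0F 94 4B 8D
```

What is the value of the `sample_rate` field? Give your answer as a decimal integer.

`sample_rate` follows `size` (2 bytes), so it starts at byte offset 2 and occupies 2 bytes.
Bytes at offsets 2..3: 94 4B.
Big-endian stores the most-significant byte at the lowest address.
The bytes are already most-significant first: 0x944B.
0x944B = 37963.

37963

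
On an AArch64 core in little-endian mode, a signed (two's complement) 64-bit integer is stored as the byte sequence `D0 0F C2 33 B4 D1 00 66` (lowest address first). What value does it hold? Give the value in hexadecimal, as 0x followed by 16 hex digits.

Little-endian stores the least-significant byte at the lowest address.
Reassemble most-significant byte first: 66 00 D1 B4 33 C2 0F D0 → 0x6600D1B433C20FD0.

0x6600D1B433C20FD0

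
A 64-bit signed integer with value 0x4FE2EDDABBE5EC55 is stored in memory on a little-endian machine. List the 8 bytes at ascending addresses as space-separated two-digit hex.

Split into bytes (most-significant first): 4F E2 ED DA BB E5 EC 55.
Little-endian stores the least-significant byte at the lowest address.
So at ascending addresses the bytes are 55 EC E5 BB DA ED E2 4F.

55 EC E5 BB DA ED E2 4F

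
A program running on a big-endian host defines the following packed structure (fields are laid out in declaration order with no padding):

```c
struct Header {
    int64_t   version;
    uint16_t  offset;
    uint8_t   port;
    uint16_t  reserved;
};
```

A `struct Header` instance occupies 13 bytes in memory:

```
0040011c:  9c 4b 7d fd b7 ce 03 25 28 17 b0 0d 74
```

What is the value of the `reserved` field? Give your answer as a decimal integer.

`reserved` follows `version` (8 B), `offset` (2 B), `port` (1 B), so it starts at offset 8 + 2 + 1 = 11 and occupies 2 bytes.
Bytes at offsets 11..12: 0D 74.
Big-endian stores the most-significant byte at the lowest address.
The bytes are already most-significant first: 0x0D74.
0x0D74 = 3444.

3444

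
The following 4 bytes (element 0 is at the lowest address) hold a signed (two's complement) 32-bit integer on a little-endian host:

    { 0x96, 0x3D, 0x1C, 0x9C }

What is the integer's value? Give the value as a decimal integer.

In little-endian order the low byte comes first in memory.
Reassemble most-significant byte first: 9C 1C 3D 96 → 0x9C1C3D96.
Top bit is set, so as a signed 32-bit value this is 0x9C1C3D96 − 2^32 = -1675870826.

-1675870826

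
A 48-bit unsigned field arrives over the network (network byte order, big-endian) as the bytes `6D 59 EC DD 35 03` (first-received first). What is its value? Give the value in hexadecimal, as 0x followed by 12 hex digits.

Big-endian stores the most-significant byte at the lowest address.
The bytes are already most-significant first: 0x6D59ECDD3503.

0x6D59ECDD3503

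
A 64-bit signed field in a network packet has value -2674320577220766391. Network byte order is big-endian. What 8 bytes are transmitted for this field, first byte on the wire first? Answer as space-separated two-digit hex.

Two's complement of -2674320577220766391 in 64 bits: 2674320577220766391 = 0x251D186554C2EAB7; invert → 0xDAE2E79AAB3D1548; add 1 → 0xDAE2E79AAB3D1549.
Split into bytes (most-significant first): DA E2 E7 9A AB 3D 15 49.
Big-endian stores the most-significant byte at the lowest address.
So the memory order matches the most-significant-first order: DA E2 E7 9A AB 3D 15 49.

DA E2 E7 9A AB 3D 15 49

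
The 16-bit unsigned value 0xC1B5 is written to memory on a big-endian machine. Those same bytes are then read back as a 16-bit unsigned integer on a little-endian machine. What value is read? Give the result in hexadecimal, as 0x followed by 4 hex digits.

Stored big-endian, the bytes at ascending addresses are C1 B5.
Read back as little-endian, the first byte is least significant, giving 0xB5C1.

0xB5C1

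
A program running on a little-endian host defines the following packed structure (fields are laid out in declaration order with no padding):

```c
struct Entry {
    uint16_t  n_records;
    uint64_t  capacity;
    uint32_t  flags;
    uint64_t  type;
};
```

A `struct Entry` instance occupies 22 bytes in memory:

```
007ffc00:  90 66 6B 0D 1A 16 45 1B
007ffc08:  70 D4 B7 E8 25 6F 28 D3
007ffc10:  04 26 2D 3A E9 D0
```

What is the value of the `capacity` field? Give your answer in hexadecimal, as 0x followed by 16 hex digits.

0xD4701B45161A0D6B

`capacity` follows `n_records` (2 bytes), so it starts at byte offset 2 and occupies 8 bytes.
Bytes at offsets 2..9: 6B 0D 1A 16 45 1B 70 D4.
Little-endian stores the least-significant byte at the lowest address.
Reassemble most-significant byte first: D4 70 1B 45 16 1A 0D 6B → 0xD4701B45161A0D6B.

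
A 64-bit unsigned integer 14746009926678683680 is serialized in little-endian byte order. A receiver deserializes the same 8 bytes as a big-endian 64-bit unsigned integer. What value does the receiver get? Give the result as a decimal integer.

14746009926678683680 in 64-bit hexadecimal is 0xCCA459E68E112020.
Stored little-endian, the bytes at ascending addresses are 20 20 11 8E E6 59 A4 CC.
Read back as big-endian, the last byte is least significant, giving 0x2020118EE659A4CC.
0x2020118EE659A4CC = 2314869513916097740.

2314869513916097740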